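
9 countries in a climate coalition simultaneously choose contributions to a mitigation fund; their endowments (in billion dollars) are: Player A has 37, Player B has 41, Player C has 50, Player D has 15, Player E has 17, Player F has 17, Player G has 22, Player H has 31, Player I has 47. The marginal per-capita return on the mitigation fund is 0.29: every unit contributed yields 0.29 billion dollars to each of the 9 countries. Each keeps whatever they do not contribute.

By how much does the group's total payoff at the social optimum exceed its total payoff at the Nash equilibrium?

The private return per contributed unit is 0.29 < 1 for everyone, so the Nash equilibrium is zero contribution and the group total is Σ E_j = 37 + 41 + 50 + 15 + 17 + 17 + 22 + 31 + 47 = 277.
Each contributed unit returns 2.610 to the group, so the social optimum is full contribution by everyone: group total = 2.610 × 277 = 722.97.
Efficiency loss = (2.610 − 1) × 277 = 445.97.

445.97 billion dollars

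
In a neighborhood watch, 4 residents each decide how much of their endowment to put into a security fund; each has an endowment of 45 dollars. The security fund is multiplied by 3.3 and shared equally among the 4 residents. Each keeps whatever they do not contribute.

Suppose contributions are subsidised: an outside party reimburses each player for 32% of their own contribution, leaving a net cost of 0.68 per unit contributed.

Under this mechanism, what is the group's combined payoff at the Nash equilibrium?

With the mechanism, a contributed unit returns (3.3/4) / 0.68 = 1.2132 per unit of net cost to the contributor — now above 1 — so contributing fully is weakly dominant for every player.
At the Nash equilibrium everyone contributes 45. Group total payoff = 4 × (45 × 0.32 + 3.3 × 45) = 651.60.

651.60 dollars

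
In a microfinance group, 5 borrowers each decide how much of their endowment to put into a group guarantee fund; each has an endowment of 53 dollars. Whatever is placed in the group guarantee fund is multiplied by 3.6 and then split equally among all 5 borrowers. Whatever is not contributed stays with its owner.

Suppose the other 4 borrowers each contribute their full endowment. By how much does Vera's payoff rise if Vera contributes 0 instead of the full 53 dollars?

Switching from a contribution of 53 to 0 lets Vera keep an extra 53 dollars, but lowers the group guarantee fund by 53, which costs Vera their own share of that drop: 3.6/5 × 53 = 38.16.
Net gain = 53 − 38.16 = 14.84. The private return per contributed unit (0.7200) is below 1, so free-riding is indeed the best response regardless of what the others do.

14.84 dollars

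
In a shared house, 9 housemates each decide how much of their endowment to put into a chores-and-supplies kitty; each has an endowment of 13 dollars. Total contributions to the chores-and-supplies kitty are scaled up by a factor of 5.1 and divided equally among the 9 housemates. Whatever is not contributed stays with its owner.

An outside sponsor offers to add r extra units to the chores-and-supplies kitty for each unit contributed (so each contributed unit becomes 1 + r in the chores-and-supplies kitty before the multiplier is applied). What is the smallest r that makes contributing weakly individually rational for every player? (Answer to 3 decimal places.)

With matching at rate r, one contributed unit becomes (1 + r) in the chores-and-supplies kitty and returns 5.1 × (1 + r) / 9 to the contributor.
Setting this equal to 1: 1 + r = 9/5.1 = 1.7647.
So the minimum matching rate is r = 1.7647 − 1 = 0.765.

0.765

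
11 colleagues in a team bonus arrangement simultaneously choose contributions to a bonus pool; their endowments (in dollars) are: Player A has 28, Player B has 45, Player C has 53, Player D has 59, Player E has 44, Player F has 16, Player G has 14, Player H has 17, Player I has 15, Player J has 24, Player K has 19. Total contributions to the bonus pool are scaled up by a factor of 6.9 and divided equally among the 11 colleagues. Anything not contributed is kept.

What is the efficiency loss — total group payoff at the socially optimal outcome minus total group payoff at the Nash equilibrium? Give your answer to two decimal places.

1970.60 dollars

The private return per contributed unit is 6.9/11 = 0.6273 < 1 for every player regardless of endowment, so the Nash equilibrium is zero contribution and the group total is Σ E_j = 28 + 45 + 53 + 59 + 44 + 16 + 14 + 17 + 15 + 24 + 19 = 334.
Each contributed unit returns 6.900 to the group, so the social optimum is full contribution by everyone: group total = 6.900 × 334 = 2304.60.
Efficiency loss = (6.900 − 1) × 334 = 1970.60.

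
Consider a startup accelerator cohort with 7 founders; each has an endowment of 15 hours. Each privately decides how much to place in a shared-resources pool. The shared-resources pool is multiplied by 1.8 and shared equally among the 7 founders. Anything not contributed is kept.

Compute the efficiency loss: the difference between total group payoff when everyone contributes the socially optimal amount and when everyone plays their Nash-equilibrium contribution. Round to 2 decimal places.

Each contributed unit returns 1.8/7 = 0.2571 to its contributor — below 1 — so contributing 0 is dominant for every player. At the Nash equilibrium everyone keeps their 15, and the group total is 7 × 15 = 105.
Each contributed unit returns 1.800 to the group as a whole (0.2571 to each of 7 players), which exceeds 1, so the social optimum is full contribution: group total = 1.800 × 105 = 189.00.
Efficiency loss = 189.00 − 105 = 84.00.

84.00 hours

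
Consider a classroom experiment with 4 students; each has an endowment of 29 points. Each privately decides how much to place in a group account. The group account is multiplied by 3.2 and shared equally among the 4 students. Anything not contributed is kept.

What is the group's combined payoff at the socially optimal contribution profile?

371.20 points

Each contributed unit returns 3.200 to the group as a whole (0.8000 to each of 4 players), which exceeds 1, so the social optimum is full contribution: group total = 3.200 × 116 = 371.20.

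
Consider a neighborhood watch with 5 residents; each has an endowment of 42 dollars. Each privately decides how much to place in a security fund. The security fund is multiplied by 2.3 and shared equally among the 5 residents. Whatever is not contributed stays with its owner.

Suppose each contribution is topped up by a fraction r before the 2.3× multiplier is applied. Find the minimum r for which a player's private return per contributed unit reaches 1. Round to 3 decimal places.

1.174

With matching at rate r, one contributed unit becomes (1 + r) in the security fund and returns 2.3 × (1 + r) / 5 to the contributor.
Setting this equal to 1: 1 + r = 5/2.3 = 2.1739.
So the minimum matching rate is r = 2.1739 − 1 = 1.174.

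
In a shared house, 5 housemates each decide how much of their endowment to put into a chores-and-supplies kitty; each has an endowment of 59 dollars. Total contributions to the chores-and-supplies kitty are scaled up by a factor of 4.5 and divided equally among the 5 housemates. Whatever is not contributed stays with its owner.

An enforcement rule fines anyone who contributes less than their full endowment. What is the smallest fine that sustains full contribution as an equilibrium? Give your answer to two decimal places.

Given the others contribute fully, the best deviation is to contribute 0 (any partial contribution still incurs the fine and gives up units whose private return 0.9000 is below 1).
Deviating from 59 to 0 saves 59 dollars but forfeits the deviator's share of the drop in the chores-and-supplies kitty: 4.5/5 × 59 = 53.10.
So the deviation gain is 59 − 53.10 = 5.90, and the fine must be at least 5.90 dollars to wipe it out.

5.90 dollars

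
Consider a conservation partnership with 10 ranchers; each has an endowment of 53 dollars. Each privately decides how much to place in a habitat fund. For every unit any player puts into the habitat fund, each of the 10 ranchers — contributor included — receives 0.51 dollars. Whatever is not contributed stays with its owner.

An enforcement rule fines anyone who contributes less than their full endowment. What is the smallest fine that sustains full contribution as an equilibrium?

25.97 dollars

Given the others contribute fully, the best deviation is to contribute 0 (any partial contribution still incurs the fine and gives up units whose private return 0.51 is below 1).
Deviating from 53 to 0 saves 53 dollars but forfeits the deviator's share of the drop in the habitat fund: 0.51 × 53 = 27.03.
So the deviation gain is 53 − 27.03 = 25.97, and the fine must be at least 25.97 dollars to wipe it out.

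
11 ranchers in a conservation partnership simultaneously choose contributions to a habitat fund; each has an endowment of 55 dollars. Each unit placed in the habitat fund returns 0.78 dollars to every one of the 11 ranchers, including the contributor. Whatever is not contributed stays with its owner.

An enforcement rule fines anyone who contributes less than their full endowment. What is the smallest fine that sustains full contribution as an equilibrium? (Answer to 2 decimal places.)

Given the others contribute fully, the best deviation is to contribute 0 (any partial contribution still incurs the fine and gives up units whose private return 0.78 is below 1).
Deviating from 55 to 0 saves 55 dollars but forfeits the deviator's share of the drop in the habitat fund: 0.78 × 55 = 42.90.
So the deviation gain is 55 − 42.90 = 12.10, and the fine must be at least 12.10 dollars to wipe it out.

12.10 dollars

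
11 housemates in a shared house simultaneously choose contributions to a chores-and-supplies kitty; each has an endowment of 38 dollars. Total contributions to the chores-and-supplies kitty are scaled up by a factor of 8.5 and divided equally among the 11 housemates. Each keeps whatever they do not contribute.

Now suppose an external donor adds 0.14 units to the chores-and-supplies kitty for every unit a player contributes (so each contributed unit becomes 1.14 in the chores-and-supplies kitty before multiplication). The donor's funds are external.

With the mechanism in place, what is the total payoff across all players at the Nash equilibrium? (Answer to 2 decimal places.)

418.00 dollars

With the mechanism, a contributed unit returns 8.5 × 1.14 / 11 = 0.8809 per unit of net cost — still below 1 — so contributing 0 remains dominant for every player.
At the Nash equilibrium no one contributes; group total payoff = 11 × 38 = 418.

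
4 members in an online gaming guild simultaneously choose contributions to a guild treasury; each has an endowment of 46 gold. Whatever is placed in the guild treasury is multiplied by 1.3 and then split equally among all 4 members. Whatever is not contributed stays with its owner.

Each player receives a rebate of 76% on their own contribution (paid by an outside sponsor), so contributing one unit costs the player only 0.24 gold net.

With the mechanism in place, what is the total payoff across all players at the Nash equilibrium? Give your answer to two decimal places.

379.04 gold

The effective private return per unit is now (1.3/4) / 0.24 = 1.3542 > 1, so every player's dominant strategy flips to full contribution.
So the Nash equilibrium is full contribution by all 4; the group earns 4 × (46 × 0.76 + 1.3 × 46) = 379.04.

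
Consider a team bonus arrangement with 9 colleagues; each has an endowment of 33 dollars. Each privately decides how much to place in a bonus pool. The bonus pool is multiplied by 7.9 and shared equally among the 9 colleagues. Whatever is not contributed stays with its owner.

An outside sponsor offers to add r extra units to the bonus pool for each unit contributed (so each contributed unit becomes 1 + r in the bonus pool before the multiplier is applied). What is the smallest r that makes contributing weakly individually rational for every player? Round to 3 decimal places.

With matching at rate r, one contributed unit becomes (1 + r) in the bonus pool and returns 7.9 × (1 + r) / 9 to the contributor.
Setting this equal to 1: 1 + r = 9/7.9 = 1.1392.
So the minimum matching rate is r = 1.1392 − 1 = 0.139.

0.139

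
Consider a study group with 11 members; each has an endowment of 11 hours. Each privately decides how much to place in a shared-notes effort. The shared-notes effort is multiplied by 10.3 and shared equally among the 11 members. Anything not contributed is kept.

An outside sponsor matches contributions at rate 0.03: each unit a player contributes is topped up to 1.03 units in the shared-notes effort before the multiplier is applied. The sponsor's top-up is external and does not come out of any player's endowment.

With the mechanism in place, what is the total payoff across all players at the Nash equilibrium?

The effective private return is 10.3 × 1.03 / 11 = 0.9645, which is still under 1, so the mechanism doesn't change anyone's dominant strategy: zero contribution.
Everyone keeps their endowment and the group total is 11 × 11 = 121.

121.00 hours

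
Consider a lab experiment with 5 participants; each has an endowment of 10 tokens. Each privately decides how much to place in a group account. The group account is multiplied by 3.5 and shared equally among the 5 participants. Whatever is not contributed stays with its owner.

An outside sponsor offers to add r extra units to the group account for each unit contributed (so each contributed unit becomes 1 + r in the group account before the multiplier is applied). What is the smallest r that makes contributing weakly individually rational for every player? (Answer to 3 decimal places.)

With matching at rate r, one contributed unit becomes (1 + r) in the group account and returns 3.5 × (1 + r) / 5 to the contributor.
Setting this equal to 1: 1 + r = 5/3.5 = 1.4286.
So the minimum matching rate is r = 1.4286 − 1 = 0.429.

0.429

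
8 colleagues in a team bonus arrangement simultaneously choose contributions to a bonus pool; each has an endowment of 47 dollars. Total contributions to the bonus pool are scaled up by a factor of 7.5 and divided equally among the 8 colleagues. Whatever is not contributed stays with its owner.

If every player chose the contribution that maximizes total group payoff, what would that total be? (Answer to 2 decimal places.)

2820.00 dollars

Each contributed unit returns 7.500 to the group as a whole (0.9375 to each of 8 players), which exceeds 1, so the social optimum is full contribution: group total = 7.500 × 376 = 2820.00.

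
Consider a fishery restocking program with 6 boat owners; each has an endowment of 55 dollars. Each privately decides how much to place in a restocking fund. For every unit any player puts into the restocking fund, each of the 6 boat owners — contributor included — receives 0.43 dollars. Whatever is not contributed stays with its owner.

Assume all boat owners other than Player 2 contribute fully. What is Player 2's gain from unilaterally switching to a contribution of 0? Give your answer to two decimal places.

31.35 dollars

Switching from a contribution of 55 to 0 lets Player 2 keep an extra 55 dollars, but lowers the restocking fund by 55, which costs Player 2 their own share of that drop: 0.43 × 55 = 23.65.
Net gain = 55 − 23.65 = 31.35. The private return per contributed unit (0.43) is below 1, so free-riding is indeed the best response regardless of what the others do.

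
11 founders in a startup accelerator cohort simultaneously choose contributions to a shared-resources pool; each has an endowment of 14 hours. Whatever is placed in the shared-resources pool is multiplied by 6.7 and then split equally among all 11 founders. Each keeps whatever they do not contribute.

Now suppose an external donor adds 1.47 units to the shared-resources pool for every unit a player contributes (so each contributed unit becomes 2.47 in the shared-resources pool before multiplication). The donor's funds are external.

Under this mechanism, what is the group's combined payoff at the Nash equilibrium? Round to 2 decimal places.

2548.55 hours

With the mechanism, a contributed unit returns 6.7 × 2.47 / 11 = 1.5045 per unit of net cost to the contributor — now above 1 — so contributing fully is weakly dominant for every player.
So the Nash equilibrium is full contribution by all 11; the group earns 6.7 × 2.47 × 154 = 2548.55.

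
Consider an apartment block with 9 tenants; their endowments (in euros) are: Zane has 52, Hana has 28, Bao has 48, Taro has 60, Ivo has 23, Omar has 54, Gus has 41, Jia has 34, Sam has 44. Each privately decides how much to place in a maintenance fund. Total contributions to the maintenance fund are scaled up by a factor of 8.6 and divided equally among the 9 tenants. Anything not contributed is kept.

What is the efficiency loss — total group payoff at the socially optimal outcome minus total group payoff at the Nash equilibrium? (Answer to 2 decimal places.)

2918.40 euros

The private return per contributed unit is 8.6/9 = 0.9556 < 1 for every player regardless of endowment, so the Nash equilibrium is zero contribution and the group total is Σ E_j = 52 + 28 + 48 + 60 + 23 + 54 + 41 + 34 + 44 = 384.
Each contributed unit returns 8.600 to the group, so the social optimum is full contribution by everyone: group total = 8.600 × 384 = 3302.40.
Efficiency loss = (8.600 − 1) × 384 = 2918.40.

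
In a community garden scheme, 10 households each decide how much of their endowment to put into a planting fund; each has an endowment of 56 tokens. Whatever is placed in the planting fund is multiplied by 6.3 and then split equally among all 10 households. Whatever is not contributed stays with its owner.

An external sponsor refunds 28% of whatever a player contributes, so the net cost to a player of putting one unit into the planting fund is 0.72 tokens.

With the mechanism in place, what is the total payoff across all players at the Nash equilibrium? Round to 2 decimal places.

Even with the mechanism, each unit contributed returns only (6.3/10) / 0.72 = 0.8750 per unit of net cost, so contributing nothing is still dominant.
Everyone keeps their endowment and the group total is 10 × 56 = 560.

560.00 tokens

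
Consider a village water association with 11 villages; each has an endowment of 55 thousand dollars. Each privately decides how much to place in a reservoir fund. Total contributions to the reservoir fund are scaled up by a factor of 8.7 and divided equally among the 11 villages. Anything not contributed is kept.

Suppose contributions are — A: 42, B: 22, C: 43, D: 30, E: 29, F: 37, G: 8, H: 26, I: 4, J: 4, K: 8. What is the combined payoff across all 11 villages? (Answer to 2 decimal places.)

2553.10 thousand dollars

Total contributed: 42 + 22 + 43 + 30 + 29 + 37 + 8 + 26 + 4 + 4 + 8 = 253; total kept: 11 × 55 − 253 = 352.
The reservoir fund pays out 8.7 × 253 = 2201.10 in aggregate.
Group total = 352 + 2201.10 = 2553.10.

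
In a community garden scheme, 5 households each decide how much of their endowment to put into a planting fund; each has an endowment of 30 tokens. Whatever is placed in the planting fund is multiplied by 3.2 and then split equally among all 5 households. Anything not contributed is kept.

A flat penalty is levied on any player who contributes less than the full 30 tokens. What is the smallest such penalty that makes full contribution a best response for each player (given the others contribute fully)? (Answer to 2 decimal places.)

10.80 tokens

Given the others contribute fully, the best deviation is to contribute 0 (any partial contribution still incurs the fine and gives up units whose private return 0.6400 is below 1).
Deviating from 30 to 0 saves 30 tokens but forfeits the deviator's share of the drop in the planting fund: 3.2/5 × 30 = 19.20.
So the deviation gain is 30 − 19.20 = 10.80, and the fine must be at least 10.80 tokens to wipe it out.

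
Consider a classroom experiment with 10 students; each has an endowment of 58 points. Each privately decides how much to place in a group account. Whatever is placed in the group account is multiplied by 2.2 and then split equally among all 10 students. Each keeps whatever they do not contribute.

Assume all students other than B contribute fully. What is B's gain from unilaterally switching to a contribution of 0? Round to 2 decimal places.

Switching from a contribution of 58 to 0 lets B keep an extra 58 points, but lowers the group account by 58, which costs B their own share of that drop: 2.2/10 × 58 = 12.76.
Net gain = 58 − 12.76 = 45.24. The private return per contributed unit (0.2200) is below 1, so free-riding is indeed the best response regardless of what the others do.

45.24 points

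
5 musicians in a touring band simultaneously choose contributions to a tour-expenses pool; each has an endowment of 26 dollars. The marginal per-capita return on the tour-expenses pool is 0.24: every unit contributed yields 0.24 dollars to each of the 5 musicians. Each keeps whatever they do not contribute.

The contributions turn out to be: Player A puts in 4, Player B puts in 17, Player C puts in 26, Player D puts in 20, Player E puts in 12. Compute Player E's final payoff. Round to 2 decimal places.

Total contributed: 4 + 17 + 26 + 20 + 12 = 79.
Each receives 0.24 × 79 = 18.96 from the tour-expenses pool.
Player E keeps 26 − 12 = 14, so Player E's payoff is 14 + 18.96 = 32.96.

32.96 dollars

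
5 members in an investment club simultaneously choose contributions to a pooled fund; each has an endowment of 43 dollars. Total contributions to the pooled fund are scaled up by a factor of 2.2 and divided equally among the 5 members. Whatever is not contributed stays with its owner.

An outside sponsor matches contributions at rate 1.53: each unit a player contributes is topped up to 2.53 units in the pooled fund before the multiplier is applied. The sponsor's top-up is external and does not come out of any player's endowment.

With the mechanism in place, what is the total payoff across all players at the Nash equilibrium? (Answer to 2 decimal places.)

1196.69 dollars

The effective private return per unit is now 2.2 × 2.53 / 5 = 1.1132 > 1, so every player's dominant strategy flips to full contribution.
So the Nash equilibrium is full contribution by all 5; the group earns 2.2 × 2.53 × 215 = 1196.69.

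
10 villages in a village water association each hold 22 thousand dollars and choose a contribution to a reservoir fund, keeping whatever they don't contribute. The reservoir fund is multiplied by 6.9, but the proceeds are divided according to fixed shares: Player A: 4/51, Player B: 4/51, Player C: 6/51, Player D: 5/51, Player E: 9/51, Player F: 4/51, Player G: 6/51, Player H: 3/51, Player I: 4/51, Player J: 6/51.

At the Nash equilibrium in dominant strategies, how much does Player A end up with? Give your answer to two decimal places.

33.91 thousand dollars

For player j, contributing a unit is worthwhile iff 6.9 × (j's share) ≥ 1, i.e. iff j's share is at least 0.1449.
The only share above 0.1449 is Player E's 9/51, contributing 22; the remaining 9 contribute 0. Total contributed: 22.
Player A keeps 22 and receives 6.9 × 22 × 4/51 = 11.91 from the reservoir fund, for a payoff of 33.91.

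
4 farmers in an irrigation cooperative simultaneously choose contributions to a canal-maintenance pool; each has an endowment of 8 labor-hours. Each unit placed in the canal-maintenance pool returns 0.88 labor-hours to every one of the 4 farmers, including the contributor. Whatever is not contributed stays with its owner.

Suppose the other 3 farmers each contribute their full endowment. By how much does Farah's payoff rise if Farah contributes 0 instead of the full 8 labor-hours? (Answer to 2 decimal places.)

0.96 labor-hours

Switching from a contribution of 8 to 0 lets Farah keep an extra 8 labor-hours, but lowers the canal-maintenance pool by 8, which costs Farah their own share of that drop: 0.88 × 8 = 7.04.
Net gain = 8 − 7.04 = 0.96. The private return per contributed unit (0.88) is below 1, so free-riding is indeed the best response regardless of what the others do.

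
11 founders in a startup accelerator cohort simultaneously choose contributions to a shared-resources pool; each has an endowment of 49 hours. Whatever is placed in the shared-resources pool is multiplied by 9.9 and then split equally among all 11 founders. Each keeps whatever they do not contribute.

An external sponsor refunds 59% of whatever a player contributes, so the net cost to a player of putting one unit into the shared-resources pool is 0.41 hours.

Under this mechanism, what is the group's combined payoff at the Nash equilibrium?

5654.11 hours

With the mechanism, a contributed unit returns (9.9/11) / 0.41 = 2.1951 per unit of net cost to the contributor — now above 1 — so contributing fully is weakly dominant for every player.
At the Nash equilibrium everyone contributes 49. Group total payoff = 11 × (49 × 0.59 + 9.9 × 49) = 5654.11.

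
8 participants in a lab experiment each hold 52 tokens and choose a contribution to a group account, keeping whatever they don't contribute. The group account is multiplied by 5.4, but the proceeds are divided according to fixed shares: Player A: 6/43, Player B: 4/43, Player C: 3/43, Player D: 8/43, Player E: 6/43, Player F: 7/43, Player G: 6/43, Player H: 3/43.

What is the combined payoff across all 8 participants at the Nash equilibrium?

644.80 tokens

Player j's private return per contributed unit is 5.4 × (j's share). Contributing is weakly dominant for j when that share is at least 1/5.4 = 0.1852, and contributing 0 is dominant otherwise.
Player D alone (share 8/43) is above the threshold, contributing 52; the remaining 7 contribute 0. Total contributed: 52.
The group account pays out 5.4 × 52 = 280.80 in total (split across the unequal shares, but the aggregate is all that matters for the group sum).
The 7 free-riders keep 52 each, adding 364. Group total = 364 + 280.80 = 644.80.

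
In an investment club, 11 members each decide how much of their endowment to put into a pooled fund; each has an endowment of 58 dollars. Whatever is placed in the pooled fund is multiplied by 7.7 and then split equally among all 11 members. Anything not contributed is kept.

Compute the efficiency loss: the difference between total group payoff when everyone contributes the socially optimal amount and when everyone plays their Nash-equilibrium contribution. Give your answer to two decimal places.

Each contributed unit returns 7.7/11 = 0.7000 to its contributor — below 1 — so contributing 0 is dominant for every player. At the Nash equilibrium everyone keeps their 58, and the group total is 11 × 58 = 638.
Each contributed unit returns 7.700 to the group as a whole (0.7000 to each of 11 players), which exceeds 1, so the social optimum is full contribution: group total = 7.700 × 638 = 4912.60.
Efficiency loss = 4912.60 − 638 = 4274.60.

4274.60 dollars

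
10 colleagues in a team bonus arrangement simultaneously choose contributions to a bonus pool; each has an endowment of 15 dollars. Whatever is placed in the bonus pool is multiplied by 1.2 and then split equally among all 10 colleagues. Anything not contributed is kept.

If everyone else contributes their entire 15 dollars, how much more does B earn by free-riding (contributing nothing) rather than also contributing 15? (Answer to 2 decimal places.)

Switching from a contribution of 15 to 0 lets B keep an extra 15 dollars, but lowers the bonus pool by 15, which costs B their own share of that drop: 1.2/10 × 15 = 1.80.
Net gain = 15 − 1.80 = 13.20. The private return per contributed unit (0.1200) is below 1, so free-riding is indeed the best response regardless of what the others do.

13.20 dollars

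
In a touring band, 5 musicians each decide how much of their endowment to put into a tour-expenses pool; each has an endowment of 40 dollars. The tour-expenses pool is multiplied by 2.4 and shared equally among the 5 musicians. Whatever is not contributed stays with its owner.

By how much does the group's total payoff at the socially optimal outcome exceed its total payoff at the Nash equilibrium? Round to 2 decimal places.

Each contributed unit returns 2.4/5 = 0.4800 to its contributor — below 1 — so contributing 0 is dominant for every player. At the Nash equilibrium everyone keeps their 40, and the group total is 5 × 40 = 200.
Each contributed unit returns 2.400 to the group as a whole (0.4800 to each of 5 players), which exceeds 1, so the social optimum is full contribution: group total = 2.400 × 200 = 480.00.
Efficiency loss = 480.00 − 200 = 280.00.

280.00 dollars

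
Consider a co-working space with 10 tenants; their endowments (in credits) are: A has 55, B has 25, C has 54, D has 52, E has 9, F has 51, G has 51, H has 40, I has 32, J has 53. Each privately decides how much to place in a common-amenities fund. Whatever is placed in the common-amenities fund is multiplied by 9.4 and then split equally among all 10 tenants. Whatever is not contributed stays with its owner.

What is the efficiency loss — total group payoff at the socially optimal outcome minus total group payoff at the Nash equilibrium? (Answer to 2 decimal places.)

3544.80 credits

The private return per contributed unit is 9.4/10 = 0.9400 < 1 for every player regardless of endowment, so the Nash equilibrium is zero contribution and the group total is Σ E_j = 55 + 25 + 54 + 52 + 9 + 51 + 51 + 40 + 32 + 53 = 422.
Each contributed unit returns 9.400 to the group, so the social optimum is full contribution by everyone: group total = 9.400 × 422 = 3966.80.
Efficiency loss = (9.400 − 1) × 422 = 3544.80.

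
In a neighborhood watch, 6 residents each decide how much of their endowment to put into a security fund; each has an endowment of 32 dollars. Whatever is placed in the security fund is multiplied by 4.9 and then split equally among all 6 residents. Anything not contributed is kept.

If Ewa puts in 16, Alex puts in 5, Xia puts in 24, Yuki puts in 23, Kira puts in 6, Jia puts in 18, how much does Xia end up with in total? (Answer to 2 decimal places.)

Total contributed: 16 + 5 + 24 + 23 + 6 + 18 = 92.
Each receives 4.9 × 92 / 6 = 75.13 from the security fund.
Xia keeps 32 − 24 = 8, so Xia's payoff is 8 + 75.13 = 83.13.

83.13 dollars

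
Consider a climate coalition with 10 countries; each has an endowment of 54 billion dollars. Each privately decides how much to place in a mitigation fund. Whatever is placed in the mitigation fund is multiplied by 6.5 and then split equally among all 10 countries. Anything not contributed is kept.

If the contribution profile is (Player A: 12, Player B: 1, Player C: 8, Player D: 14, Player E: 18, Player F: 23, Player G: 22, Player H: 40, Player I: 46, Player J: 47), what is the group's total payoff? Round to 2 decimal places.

Total contributed: 12 + 1 + 8 + 14 + 18 + 23 + 22 + 40 + 46 + 47 = 231; total kept: 10 × 54 − 231 = 309.
The mitigation fund pays out 6.5 × 231 = 1501.50 in aggregate.
Group total = 309 + 1501.50 = 1810.50.

1810.50 billion dollars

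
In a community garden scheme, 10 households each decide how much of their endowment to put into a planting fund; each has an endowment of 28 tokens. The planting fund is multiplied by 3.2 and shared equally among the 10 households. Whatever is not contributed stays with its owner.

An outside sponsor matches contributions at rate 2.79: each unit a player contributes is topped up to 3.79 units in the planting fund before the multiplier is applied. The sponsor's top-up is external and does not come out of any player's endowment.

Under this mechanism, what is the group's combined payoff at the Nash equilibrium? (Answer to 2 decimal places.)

With the mechanism, a contributed unit returns 3.2 × 3.79 / 10 = 1.2128 per unit of net cost to the contributor — now above 1 — so contributing fully is weakly dominant for every player.
At the Nash equilibrium everyone contributes 28. Group total payoff = 3.2 × 3.79 × 280 = 3395.84.

3395.84 tokens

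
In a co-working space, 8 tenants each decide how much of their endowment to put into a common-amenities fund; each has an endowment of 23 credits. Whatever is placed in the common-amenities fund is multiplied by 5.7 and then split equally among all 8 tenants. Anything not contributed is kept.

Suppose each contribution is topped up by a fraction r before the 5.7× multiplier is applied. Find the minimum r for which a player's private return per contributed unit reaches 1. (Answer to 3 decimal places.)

0.404

With matching at rate r, one contributed unit becomes (1 + r) in the common-amenities fund and returns 5.7 × (1 + r) / 8 to the contributor.
Setting this equal to 1: 1 + r = 8/5.7 = 1.4035.
So the minimum matching rate is r = 1.4035 − 1 = 0.404.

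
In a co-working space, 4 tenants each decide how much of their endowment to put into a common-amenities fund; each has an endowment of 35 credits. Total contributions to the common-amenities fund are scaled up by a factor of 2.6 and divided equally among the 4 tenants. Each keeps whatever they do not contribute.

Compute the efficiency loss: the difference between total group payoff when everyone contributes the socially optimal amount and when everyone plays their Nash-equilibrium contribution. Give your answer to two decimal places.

Each contributed unit returns 2.6/4 = 0.6500 to its contributor — below 1 — so contributing 0 is dominant for every player. At the Nash equilibrium everyone keeps their 35, and the group total is 4 × 35 = 140.
Each contributed unit returns 2.600 to the group as a whole (0.6500 to each of 4 players), which exceeds 1, so the social optimum is full contribution: group total = 2.600 × 140 = 364.00.
Efficiency loss = 364.00 − 140 = 224.00.

224.00 credits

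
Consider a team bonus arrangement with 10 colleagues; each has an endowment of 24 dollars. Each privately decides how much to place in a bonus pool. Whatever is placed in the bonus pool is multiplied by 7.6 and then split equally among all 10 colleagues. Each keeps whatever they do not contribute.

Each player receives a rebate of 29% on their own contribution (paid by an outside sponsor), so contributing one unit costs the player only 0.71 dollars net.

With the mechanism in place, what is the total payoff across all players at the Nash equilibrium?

The effective private return per unit is now (7.6/10) / 0.71 = 1.0704 > 1, so every player's dominant strategy flips to full contribution.
So the Nash equilibrium is full contribution by all 10; the group earns 10 × (24 × 0.29 + 7.6 × 24) = 1893.60.

1893.60 dollars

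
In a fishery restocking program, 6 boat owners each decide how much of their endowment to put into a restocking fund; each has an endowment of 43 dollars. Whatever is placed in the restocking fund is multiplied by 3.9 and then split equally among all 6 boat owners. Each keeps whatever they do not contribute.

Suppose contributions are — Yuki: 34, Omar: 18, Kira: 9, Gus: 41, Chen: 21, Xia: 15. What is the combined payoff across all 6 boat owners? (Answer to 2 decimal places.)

658.20 dollars

Total contributed: 34 + 18 + 9 + 41 + 21 + 15 = 138; total kept: 6 × 43 − 138 = 120.
The restocking fund pays out 3.9 × 138 = 538.20 in aggregate.
Group total = 120 + 538.20 = 658.20.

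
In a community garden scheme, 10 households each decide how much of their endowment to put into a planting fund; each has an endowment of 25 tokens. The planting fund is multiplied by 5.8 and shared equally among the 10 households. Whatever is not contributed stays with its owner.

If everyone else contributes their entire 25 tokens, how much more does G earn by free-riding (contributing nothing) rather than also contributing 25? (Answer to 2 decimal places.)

10.50 tokens

Switching from a contribution of 25 to 0 lets G keep an extra 25 tokens, but lowers the planting fund by 25, which costs G their own share of that drop: 5.8/10 × 25 = 14.50.
Net gain = 25 − 14.50 = 10.50. The private return per contributed unit (0.5800) is below 1, so free-riding is indeed the best response regardless of what the others do.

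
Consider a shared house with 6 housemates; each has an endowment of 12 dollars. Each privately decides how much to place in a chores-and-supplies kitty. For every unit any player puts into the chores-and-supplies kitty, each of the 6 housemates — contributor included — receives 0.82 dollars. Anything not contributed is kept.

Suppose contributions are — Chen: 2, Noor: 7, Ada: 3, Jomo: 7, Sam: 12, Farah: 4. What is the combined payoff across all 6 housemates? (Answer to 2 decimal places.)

209.20 dollars

Total contributed: 2 + 7 + 3 + 7 + 12 + 4 = 35; total kept: 6 × 12 − 35 = 37.
The chores-and-supplies kitty pays out 0.82 × 6 × 35 = 172.20 in aggregate.
Group total = 37 + 172.20 = 209.20.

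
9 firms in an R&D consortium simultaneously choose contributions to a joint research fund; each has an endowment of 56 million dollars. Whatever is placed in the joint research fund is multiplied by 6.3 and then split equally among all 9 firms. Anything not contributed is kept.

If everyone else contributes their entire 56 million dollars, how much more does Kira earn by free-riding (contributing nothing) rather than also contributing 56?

16.80 million dollars

Switching from a contribution of 56 to 0 lets Kira keep an extra 56 million dollars, but lowers the joint research fund by 56, which costs Kira their own share of that drop: 6.3/9 × 56 = 39.20.
Net gain = 56 − 39.20 = 16.80. The private return per contributed unit (0.7000) is below 1, so free-riding is indeed the best response regardless of what the others do.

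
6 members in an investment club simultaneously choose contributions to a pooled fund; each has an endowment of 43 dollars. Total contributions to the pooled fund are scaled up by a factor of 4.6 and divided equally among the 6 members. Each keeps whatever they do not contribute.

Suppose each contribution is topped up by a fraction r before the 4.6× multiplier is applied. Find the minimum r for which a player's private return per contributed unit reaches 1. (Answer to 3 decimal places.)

0.304

With matching at rate r, one contributed unit becomes (1 + r) in the pooled fund and returns 4.6 × (1 + r) / 6 to the contributor.
Setting this equal to 1: 1 + r = 6/4.6 = 1.3043.
So the minimum matching rate is r = 1.3043 − 1 = 0.304.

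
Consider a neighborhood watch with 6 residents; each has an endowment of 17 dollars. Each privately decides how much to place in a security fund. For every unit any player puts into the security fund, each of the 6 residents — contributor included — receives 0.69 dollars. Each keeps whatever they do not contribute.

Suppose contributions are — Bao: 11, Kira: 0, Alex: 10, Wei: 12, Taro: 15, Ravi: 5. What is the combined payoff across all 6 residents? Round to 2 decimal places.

268.42 dollars

Total contributed: 11 + 0 + 10 + 12 + 15 + 5 = 53; total kept: 6 × 17 − 53 = 49.
The security fund pays out 0.69 × 6 × 53 = 219.42 in aggregate.
Group total = 49 + 219.42 = 268.42.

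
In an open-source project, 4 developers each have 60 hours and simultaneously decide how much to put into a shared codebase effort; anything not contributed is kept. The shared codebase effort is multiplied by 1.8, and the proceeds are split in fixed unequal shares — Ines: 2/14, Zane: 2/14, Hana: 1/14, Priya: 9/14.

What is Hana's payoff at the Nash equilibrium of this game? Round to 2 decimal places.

Player j's private return per contributed unit is 1.8 × (j's share). Contributing is weakly dominant for j when that share is at least 1/1.8 = 0.5556, and contributing 0 is dominant otherwise.
The only share above 0.5556 is Priya's 9/14, contributing 60; the remaining 3 contribute 0. Total contributed: 60.
Hana keeps 60 and receives 1.8 × 60 × 1/14 = 7.71 from the shared codebase effort, for a payoff of 67.71.

67.71 hours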